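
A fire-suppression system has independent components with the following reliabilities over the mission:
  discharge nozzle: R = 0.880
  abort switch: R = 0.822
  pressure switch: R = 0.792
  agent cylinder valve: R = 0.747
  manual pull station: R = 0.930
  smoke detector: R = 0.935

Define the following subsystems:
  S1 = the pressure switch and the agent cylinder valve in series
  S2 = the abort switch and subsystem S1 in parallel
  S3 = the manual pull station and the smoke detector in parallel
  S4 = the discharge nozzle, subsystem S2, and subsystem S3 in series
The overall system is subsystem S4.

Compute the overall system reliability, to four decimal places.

Series (pressure switch and agent cylinder valve): 0.792000 × 0.747000 = 0.591624
Parallel (abort switch and [0.591624]): 1 − (1 − 0.822000)(1 − 0.591624) = 0.927309
Parallel (manual pull station and smoke detector): 1 − (1 − 0.930000)(1 − 0.935000) = 0.995450
Series (discharge nozzle, [0.927309], and [0.995450]): 0.880000 × 0.927309 × 0.995450 = 0.8123

0.8123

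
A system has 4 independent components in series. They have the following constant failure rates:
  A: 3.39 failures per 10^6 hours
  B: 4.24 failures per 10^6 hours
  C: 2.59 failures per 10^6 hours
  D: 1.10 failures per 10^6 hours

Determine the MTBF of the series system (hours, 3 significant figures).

88300

Series of exponential components: λ_sys = Σ λ_i
λ_sys = 0.00000339 + 0.00000424 + 0.00000259 + 0.00000110 = 1.1320e-05 /h
MTBF = 1 / λ_sys = 88300 h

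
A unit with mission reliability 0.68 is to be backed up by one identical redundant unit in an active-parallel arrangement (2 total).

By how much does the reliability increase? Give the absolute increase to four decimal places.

R_before = 0.68
R_after = 1 − (1 − 0.68)^2 = 0.8976
ΔR = 0.8976 − 0.68 = 0.2176

0.2176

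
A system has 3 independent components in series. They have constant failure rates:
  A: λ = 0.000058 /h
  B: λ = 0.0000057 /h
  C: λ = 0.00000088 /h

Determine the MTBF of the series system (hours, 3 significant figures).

15500

Series of exponential components: λ_sys = Σ λ_i
λ_sys = 0.000058 + 0.0000057 + 0.00000088 = 6.4580e-05 /h
MTBF = 1 / λ_sys = 15500 h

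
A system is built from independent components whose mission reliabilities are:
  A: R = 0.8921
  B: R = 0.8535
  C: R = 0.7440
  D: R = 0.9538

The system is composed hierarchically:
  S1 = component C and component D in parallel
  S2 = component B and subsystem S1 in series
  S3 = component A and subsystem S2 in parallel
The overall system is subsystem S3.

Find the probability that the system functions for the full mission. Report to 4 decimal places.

0.9831

Parallel (C and D): 1 − (1 − 0.744000)(1 − 0.953800) = 0.988173
Series (B and [0.988173]): 0.853500 × 0.988173 = 0.843406
Parallel (A and [0.843406]): 1 − (1 − 0.892100)(1 − 0.843406) = 0.9831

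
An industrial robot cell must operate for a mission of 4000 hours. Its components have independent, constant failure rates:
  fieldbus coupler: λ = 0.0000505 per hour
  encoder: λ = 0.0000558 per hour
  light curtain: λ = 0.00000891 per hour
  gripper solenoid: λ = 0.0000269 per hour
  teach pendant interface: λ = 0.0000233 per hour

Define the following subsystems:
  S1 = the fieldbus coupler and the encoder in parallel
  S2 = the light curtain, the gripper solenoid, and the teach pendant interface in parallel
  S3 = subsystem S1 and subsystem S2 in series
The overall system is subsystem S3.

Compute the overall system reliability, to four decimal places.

R(fieldbus coupler) = exp(−0.0000505 × 4000) = 0.817095
R(encoder) = exp(−0.0000558 × 4000) = 0.799955
R(light curtain) = exp(−0.00000891 × 4000) = 0.964988
R(gripper solenoid) = exp(−0.0000269 × 4000) = 0.897987
R(teach pendant interface) = exp(−0.0000233 × 4000) = 0.911011
Parallel (fieldbus coupler and encoder): 1 − (1 − 0.817095)(1 − 0.799955) = 0.963411
Parallel (light curtain, gripper solenoid, and teach pendant interface): 1 − (1 − 0.964988)(1 − 0.897987)(1 − 0.911011) = 0.999682
Series ([0.963411] and [0.999682]): 0.963411 × 0.999682 = 0.9631

0.9631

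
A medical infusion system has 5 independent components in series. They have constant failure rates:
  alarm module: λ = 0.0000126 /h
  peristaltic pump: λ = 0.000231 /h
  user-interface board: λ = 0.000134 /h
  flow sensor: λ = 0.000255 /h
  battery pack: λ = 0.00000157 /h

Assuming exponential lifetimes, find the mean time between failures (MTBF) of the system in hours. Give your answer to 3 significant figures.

Series of exponential components: λ_sys = Σ λ_i
λ_sys = 0.0000126 + 0.000231 + 0.000134 + 0.000255 + 0.00000157 = 6.3417e-04 /h
MTBF = 1 / λ_sys = 1580 h

1580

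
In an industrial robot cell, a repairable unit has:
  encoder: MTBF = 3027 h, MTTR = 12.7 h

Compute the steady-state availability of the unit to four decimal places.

0.9958

A(encoder) = MTBF/(MTBF+MTTR) = 3027/(3027+12.7) = 0.9958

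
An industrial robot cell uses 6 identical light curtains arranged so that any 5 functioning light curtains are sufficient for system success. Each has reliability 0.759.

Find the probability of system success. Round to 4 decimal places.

R = Σ_{i=5}^{6} C(6,i) p^i (1−p)^{6−i} with p = 0.759
C(6,5)·0.759^5·0.241^1 = 0.364231
C(6,6)·0.759^6·0.241^0 = 0.191184
Sum = 0.5554

0.5554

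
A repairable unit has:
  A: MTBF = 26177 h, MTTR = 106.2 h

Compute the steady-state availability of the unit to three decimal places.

0.996

A(A) = MTBF/(MTBF+MTTR) = 26177/(26177+106.2) = 0.996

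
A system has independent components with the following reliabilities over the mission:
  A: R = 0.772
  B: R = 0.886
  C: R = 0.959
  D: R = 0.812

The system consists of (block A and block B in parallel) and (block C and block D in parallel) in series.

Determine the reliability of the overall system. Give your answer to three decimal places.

0.967

Parallel (A and B): 1 − (1 − 0.77200)(1 − 0.88600) = 0.97401
Parallel (C and D): 1 − (1 − 0.95900)(1 − 0.81200) = 0.99229
Series ([0.97401] and [0.99229]): 0.97401 × 0.99229 = 0.967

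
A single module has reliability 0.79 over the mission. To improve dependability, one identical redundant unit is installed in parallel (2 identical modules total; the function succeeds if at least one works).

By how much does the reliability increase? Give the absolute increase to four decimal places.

0.1659

R_before = 0.79
R_after = 1 − (1 − 0.79)^2 = 0.9559
ΔR = 0.9559 − 0.79 = 0.1659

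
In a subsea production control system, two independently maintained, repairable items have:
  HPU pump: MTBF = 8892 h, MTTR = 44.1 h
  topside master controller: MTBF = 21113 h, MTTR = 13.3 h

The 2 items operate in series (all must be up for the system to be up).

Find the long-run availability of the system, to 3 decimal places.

A(HPU pump) = MTBF/(MTBF+MTTR) = 8892/(8892+44.1) = 0.995065
A(topside master controller) = MTBF/(MTBF+MTTR) = 21113/(21113+13.3) = 0.999370
Series availability: 0.995065 × 0.999370 = 0.994

0.994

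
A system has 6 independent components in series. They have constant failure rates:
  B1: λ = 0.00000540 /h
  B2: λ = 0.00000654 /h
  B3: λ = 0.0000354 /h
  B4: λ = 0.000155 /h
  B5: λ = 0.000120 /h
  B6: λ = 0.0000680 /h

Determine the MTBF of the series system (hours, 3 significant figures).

Series of exponential components: λ_sys = Σ λ_i
λ_sys = 0.00000540 + 0.00000654 + 0.0000354 + 0.000155 + 0.000120 + 0.0000680 = 3.9034e-04 /h
MTBF = 1 / λ_sys = 2560 h

2560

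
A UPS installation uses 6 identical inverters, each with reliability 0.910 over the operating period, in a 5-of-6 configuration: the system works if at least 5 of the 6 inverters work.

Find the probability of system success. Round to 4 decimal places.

R = Σ_{i=5}^{6} C(6,i) p^i (1−p)^{6−i} with p = 0.910
C(6,5)·0.910^5·0.090^1 = 0.336977
C(6,6)·0.910^6·0.090^0 = 0.567869
Sum = 0.9048

0.9048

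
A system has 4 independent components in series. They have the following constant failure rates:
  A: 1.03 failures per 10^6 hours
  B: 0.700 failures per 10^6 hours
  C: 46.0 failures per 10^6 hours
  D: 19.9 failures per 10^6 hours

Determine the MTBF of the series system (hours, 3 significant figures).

Series of exponential components: λ_sys = Σ λ_i
λ_sys = 0.00000103 + 0.000000700 + 0.0000460 + 0.0000199 = 6.7630e-05 /h
MTBF = 1 / λ_sys = 14800 h

14800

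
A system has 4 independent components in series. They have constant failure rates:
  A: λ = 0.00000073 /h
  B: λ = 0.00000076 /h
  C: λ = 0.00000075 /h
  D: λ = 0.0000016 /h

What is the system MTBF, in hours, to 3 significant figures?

260000

Series of exponential components: λ_sys = Σ λ_i
λ_sys = 0.00000073 + 0.00000076 + 0.00000075 + 0.0000016 = 3.8400e-06 /h
MTBF = 1 / λ_sys = 260000 h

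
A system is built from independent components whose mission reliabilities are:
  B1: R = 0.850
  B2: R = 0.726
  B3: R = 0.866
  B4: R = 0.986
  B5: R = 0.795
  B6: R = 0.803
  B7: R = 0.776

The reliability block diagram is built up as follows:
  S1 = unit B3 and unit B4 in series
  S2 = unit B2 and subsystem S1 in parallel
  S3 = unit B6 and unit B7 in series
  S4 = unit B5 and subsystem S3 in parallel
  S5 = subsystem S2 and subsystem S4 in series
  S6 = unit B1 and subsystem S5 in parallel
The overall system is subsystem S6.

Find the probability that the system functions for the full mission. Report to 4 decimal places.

0.9829

Series (B3 and B4): 0.866000 × 0.986000 = 0.853876
Parallel (B2 and [0.853876]): 1 − (1 − 0.726000)(1 − 0.853876) = 0.959962
Series (B6 and B7): 0.803000 × 0.776000 = 0.623128
Parallel (B5 and [0.623128]): 1 − (1 − 0.795000)(1 − 0.623128) = 0.922741
Series ([0.959962] and [0.922741]): 0.959962 × 0.922741 = 0.885796
Parallel (B1 and [0.885796]): 1 − (1 − 0.850000)(1 − 0.885796) = 0.9829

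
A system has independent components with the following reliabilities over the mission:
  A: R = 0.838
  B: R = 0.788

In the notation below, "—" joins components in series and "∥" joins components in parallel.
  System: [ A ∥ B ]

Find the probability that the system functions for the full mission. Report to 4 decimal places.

0.9657

Parallel (A and B): 1 − (1 − 0.838000)(1 − 0.788000) = 0.9657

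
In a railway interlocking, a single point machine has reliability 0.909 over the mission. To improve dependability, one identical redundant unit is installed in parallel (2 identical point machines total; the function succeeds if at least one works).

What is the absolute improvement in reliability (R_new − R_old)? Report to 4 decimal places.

0.0827

R_before = 0.909
R_after = 1 − (1 − 0.909)^2 = 0.9917
ΔR = 0.9917 − 0.909 = 0.0827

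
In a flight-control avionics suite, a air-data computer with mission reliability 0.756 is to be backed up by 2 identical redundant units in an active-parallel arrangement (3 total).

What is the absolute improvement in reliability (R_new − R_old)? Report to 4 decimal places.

R_before = 0.756
R_after = 1 − (1 − 0.756)^3 = 0.9855
ΔR = 0.9855 − 0.756 = 0.2295

0.2295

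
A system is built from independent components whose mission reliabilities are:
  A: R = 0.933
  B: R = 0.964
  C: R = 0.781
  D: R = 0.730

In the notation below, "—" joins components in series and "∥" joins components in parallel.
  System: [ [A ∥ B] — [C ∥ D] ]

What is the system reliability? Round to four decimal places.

0.9386

Parallel (A and B): 1 − (1 − 0.933000)(1 − 0.964000) = 0.997588
Parallel (C and D): 1 − (1 − 0.781000)(1 − 0.730000) = 0.940870
Series ([0.997588] and [0.940870]): 0.997588 × 0.940870 = 0.9386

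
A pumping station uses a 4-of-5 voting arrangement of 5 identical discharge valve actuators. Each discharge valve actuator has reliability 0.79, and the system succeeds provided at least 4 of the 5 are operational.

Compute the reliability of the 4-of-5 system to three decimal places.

0.717

R = Σ_{i=4}^{5} C(5,i) p^i (1−p)^{5−i} with p = 0.79
C(5,4)·0.79^4·0.21^1 = 0.40898
C(5,5)·0.79^5·0.21^0 = 0.30771
Sum = 0.717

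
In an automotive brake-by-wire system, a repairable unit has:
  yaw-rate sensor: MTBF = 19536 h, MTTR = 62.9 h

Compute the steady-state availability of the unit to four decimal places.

A(yaw-rate sensor) = MTBF/(MTBF+MTTR) = 19536/(19536+62.9) = 0.9968

0.9968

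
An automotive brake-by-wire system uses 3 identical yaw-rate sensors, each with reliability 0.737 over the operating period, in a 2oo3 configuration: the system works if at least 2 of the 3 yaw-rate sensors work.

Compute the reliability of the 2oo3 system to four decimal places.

0.8289

R = Σ_{i=2}^{3} C(3,i) p^i (1−p)^{3−i} with p = 0.737
C(3,2)·0.737^2·0.263^1 = 0.428560
C(3,3)·0.737^3·0.263^0 = 0.400316
Sum = 0.8289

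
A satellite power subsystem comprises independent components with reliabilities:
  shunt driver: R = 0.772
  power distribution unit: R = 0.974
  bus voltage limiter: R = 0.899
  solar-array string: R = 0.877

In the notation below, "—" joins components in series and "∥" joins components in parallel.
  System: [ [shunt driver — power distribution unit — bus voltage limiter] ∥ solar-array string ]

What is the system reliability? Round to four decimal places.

0.9601

Series (shunt driver, power distribution unit, and bus voltage limiter): 0.772000 × 0.974000 × 0.899000 = 0.675983
Parallel ([0.675983] and solar-array string): 1 − (1 − 0.675983)(1 − 0.877000) = 0.9601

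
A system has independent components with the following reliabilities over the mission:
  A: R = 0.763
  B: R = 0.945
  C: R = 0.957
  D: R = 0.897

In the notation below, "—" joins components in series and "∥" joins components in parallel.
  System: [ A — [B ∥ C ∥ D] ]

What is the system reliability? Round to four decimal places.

Parallel (B, C, and D): 1 − (1 − 0.945000)(1 − 0.957000)(1 − 0.897000) = 0.999756
Series (A and [0.999756]): 0.763000 × 0.999756 = 0.7628

0.7628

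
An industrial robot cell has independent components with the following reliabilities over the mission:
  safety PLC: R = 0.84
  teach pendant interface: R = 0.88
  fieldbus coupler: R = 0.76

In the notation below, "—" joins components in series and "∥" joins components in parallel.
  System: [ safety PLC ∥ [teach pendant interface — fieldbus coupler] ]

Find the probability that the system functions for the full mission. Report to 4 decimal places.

0.9470

Series (teach pendant interface and fieldbus coupler): 0.880000 × 0.760000 = 0.668800
Parallel (safety PLC and [0.668800]): 1 − (1 − 0.840000)(1 − 0.668800) = 0.9470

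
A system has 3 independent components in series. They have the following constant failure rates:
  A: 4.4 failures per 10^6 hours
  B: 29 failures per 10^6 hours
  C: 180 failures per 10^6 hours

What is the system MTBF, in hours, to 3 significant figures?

Series of exponential components: λ_sys = Σ λ_i
λ_sys = 0.0000044 + 0.000029 + 0.00018 = 2.1340e-04 /h
MTBF = 1 / λ_sys = 4690 h

4690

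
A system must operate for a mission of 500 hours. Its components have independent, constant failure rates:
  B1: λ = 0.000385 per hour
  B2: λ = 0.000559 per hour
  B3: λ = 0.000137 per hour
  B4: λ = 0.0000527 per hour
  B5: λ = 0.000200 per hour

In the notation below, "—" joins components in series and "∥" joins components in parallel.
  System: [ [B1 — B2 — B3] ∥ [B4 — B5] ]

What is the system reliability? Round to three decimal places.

0.950

R(B1) = exp(−0.000385 × 500) = 0.82489
R(B2) = exp(−0.000559 × 500) = 0.75616
R(B3) = exp(−0.000137 × 500) = 0.93379
R(B4) = exp(−0.0000527 × 500) = 0.97399
R(B5) = exp(−0.000200 × 500) = 0.90484
Series (B1, B2, and B3): 0.82489 × 0.75616 × 0.93379 = 0.58245
Series (B4 and B5): 0.97399 × 0.90484 = 0.88131
Parallel ([0.58245] and [0.88131]): 1 − (1 − 0.58245)(1 − 0.88131) = 0.950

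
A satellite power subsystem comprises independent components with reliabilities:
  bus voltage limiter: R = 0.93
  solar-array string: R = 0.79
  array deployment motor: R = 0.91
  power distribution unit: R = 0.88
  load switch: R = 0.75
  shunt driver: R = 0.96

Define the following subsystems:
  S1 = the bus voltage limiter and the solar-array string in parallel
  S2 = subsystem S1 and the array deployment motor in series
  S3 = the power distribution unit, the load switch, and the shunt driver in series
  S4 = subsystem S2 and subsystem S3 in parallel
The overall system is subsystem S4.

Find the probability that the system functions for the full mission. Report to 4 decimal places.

Parallel (bus voltage limiter and solar-array string): 1 − (1 − 0.930000)(1 − 0.790000) = 0.985300
Series ([0.985300] and array deployment motor): 0.985300 × 0.910000 = 0.896623
Series (power distribution unit, load switch, and shunt driver): 0.880000 × 0.750000 × 0.960000 = 0.633600
Parallel ([0.896623] and [0.633600]): 1 − (1 − 0.896623)(1 − 0.633600) = 0.9621

0.9621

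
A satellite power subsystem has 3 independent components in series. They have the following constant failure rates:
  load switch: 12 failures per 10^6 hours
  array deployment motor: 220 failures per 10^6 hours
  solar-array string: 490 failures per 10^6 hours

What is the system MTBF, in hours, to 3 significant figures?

1390

Series of exponential components: λ_sys = Σ λ_i
λ_sys = 0.000012 + 0.00022 + 0.00049 = 7.2200e-04 /h
MTBF = 1 / λ_sys = 1390 h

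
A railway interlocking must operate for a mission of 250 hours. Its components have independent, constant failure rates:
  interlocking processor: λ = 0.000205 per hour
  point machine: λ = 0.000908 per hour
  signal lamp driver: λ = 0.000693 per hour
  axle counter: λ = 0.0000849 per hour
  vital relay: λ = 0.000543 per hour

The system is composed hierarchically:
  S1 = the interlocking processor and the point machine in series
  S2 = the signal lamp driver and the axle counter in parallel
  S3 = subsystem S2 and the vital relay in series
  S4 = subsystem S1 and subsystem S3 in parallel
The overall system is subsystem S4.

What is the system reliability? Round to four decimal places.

0.9685

R(interlocking processor) = exp(−0.000205 × 250) = 0.950041
R(point machine) = exp(−0.000908 × 250) = 0.796921
R(signal lamp driver) = exp(−0.000693 × 250) = 0.840927
R(axle counter) = exp(−0.0000849 × 250) = 0.978999
R(vital relay) = exp(−0.000543 × 250) = 0.873061
Series (interlocking processor and point machine): 0.950041 × 0.796921 = 0.757108
Parallel (signal lamp driver and axle counter): 1 − (1 − 0.840927)(1 − 0.978999) = 0.996659
Series ([0.996659] and vital relay): 0.996659 × 0.873061 = 0.870144
Parallel ([0.757108] and [0.870144]): 1 − (1 − 0.757108)(1 − 0.870144) = 0.9685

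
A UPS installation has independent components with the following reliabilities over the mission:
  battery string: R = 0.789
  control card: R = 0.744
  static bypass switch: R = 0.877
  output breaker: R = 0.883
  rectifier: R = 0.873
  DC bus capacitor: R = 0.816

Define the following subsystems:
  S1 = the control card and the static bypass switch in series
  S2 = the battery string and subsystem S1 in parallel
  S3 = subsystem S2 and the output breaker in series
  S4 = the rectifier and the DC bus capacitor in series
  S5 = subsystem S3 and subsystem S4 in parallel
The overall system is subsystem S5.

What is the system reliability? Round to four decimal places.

0.9477

Series (control card and static bypass switch): 0.744000 × 0.877000 = 0.652488
Parallel (battery string and [0.652488]): 1 − (1 − 0.789000)(1 − 0.652488) = 0.926675
Series ([0.926675] and output breaker): 0.926675 × 0.883000 = 0.818254
Series (rectifier and DC bus capacitor): 0.873000 × 0.816000 = 0.712368
Parallel ([0.818254] and [0.712368]): 1 − (1 − 0.818254)(1 − 0.712368) = 0.9477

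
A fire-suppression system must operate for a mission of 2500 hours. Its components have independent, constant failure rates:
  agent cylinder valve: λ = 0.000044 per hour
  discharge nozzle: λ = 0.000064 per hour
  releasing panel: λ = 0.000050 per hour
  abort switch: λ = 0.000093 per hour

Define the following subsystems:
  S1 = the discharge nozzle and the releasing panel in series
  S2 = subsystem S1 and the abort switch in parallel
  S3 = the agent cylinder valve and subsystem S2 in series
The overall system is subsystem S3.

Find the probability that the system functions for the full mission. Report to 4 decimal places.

0.8497

R(agent cylinder valve) = exp(−0.000044 × 2500) = 0.895834
R(discharge nozzle) = exp(−0.000064 × 2500) = 0.852144
R(releasing panel) = exp(−0.000050 × 2500) = 0.882497
R(abort switch) = exp(−0.000093 × 2500) = 0.792550
Series (discharge nozzle and releasing panel): 0.852144 × 0.882497 = 0.752015
Parallel ([0.752015] and abort switch): 1 − (1 − 0.752015)(1 − 0.792550) = 0.948556
Series (agent cylinder valve and [0.948556]): 0.895834 × 0.948556 = 0.8497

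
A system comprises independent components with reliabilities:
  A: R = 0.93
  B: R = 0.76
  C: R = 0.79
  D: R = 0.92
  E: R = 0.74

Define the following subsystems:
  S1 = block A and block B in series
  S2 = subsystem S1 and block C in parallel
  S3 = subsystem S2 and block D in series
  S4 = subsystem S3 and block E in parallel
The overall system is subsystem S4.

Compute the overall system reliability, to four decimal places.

0.9645

Series (A and B): 0.930000 × 0.760000 = 0.706800
Parallel ([0.706800] and C): 1 − (1 − 0.706800)(1 − 0.790000) = 0.938428
Series ([0.938428] and D): 0.938428 × 0.920000 = 0.863354
Parallel ([0.863354] and E): 1 − (1 − 0.863354)(1 − 0.740000) = 0.9645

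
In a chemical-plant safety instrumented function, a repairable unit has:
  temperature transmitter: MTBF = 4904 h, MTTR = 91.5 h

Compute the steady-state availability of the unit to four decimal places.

0.9817

A(temperature transmitter) = MTBF/(MTBF+MTTR) = 4904/(4904+91.5) = 0.9817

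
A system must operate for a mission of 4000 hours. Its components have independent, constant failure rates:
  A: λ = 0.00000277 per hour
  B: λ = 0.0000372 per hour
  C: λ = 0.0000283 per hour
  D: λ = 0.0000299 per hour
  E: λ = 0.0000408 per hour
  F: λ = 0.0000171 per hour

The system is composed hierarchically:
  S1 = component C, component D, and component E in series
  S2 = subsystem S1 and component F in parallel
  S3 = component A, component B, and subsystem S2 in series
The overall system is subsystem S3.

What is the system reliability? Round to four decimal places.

0.8338

R(A) = exp(−0.00000277 × 4000) = 0.988981
R(B) = exp(−0.0000372 × 4000) = 0.861741
R(C) = exp(−0.0000283 × 4000) = 0.892972
R(D) = exp(−0.0000299 × 4000) = 0.887275
R(E) = exp(−0.0000408 × 4000) = 0.849421
R(F) = exp(−0.0000171 × 4000) = 0.933887
Series (C, D, and E): 0.892972 × 0.887275 × 0.849421 = 0.673006
Parallel ([0.673006] and F): 1 − (1 − 0.673006)(1 − 0.933887) = 0.978381
Series (A, B, and [0.978381]): 0.988981 × 0.861741 × 0.978381 = 0.8338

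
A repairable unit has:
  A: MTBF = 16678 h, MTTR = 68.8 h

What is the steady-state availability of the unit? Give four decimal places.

A(A) = MTBF/(MTBF+MTTR) = 16678/(16678+68.8) = 0.9959

0.9959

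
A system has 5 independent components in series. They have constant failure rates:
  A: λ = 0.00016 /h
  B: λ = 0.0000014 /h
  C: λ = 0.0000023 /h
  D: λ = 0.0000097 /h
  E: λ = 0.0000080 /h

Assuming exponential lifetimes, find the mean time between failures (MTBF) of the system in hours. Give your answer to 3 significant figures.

Series of exponential components: λ_sys = Σ λ_i
λ_sys = 0.00016 + 0.0000014 + 0.0000023 + 0.0000097 + 0.0000080 = 1.8140e-04 /h
MTBF = 1 / λ_sys = 5510 h

5510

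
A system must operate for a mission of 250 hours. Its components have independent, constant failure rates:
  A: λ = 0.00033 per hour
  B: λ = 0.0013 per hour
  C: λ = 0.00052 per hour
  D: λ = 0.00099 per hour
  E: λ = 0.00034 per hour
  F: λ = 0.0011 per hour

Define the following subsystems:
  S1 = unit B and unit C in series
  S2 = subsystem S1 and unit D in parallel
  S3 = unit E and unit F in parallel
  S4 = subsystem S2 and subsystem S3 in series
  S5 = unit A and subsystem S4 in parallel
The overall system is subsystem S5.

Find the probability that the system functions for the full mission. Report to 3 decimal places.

R(A) = exp(−0.00033 × 250) = 0.92081
R(B) = exp(−0.0013 × 250) = 0.72253
R(C) = exp(−0.00052 × 250) = 0.87810
R(D) = exp(−0.00099 × 250) = 0.78075
R(E) = exp(−0.00034 × 250) = 0.91851
R(F) = exp(−0.0011 × 250) = 0.75957
Series (B and C): 0.72253 × 0.87810 = 0.63445
Parallel ([0.63445] and D): 1 − (1 − 0.63445)(1 − 0.78075) = 0.91985
Parallel (E and F): 1 − (1 − 0.91851)(1 − 0.75957) = 0.98041
Series ([0.91985] and [0.98041]): 0.91985 × 0.98041 = 0.90183
Parallel (A and [0.90183]): 1 − (1 − 0.92081)(1 − 0.90183) = 0.992

0.992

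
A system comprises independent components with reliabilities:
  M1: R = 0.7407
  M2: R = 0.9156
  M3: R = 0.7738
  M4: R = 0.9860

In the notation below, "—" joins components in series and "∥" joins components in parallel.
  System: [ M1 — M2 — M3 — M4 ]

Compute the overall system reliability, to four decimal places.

Series (M1, M2, M3, and M4): 0.740700 × 0.915600 × 0.773800 × 0.986000 = 0.5174

0.5174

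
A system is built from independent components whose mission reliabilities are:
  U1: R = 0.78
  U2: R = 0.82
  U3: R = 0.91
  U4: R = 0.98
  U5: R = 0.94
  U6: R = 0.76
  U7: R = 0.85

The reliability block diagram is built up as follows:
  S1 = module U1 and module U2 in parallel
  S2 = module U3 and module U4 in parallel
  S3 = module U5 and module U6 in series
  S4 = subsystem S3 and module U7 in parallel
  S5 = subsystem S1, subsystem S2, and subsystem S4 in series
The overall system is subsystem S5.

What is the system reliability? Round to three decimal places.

0.918

Parallel (U1 and U2): 1 − (1 − 0.78000)(1 − 0.82000) = 0.96040
Parallel (U3 and U4): 1 − (1 − 0.91000)(1 − 0.98000) = 0.99820
Series (U5 and U6): 0.94000 × 0.76000 = 0.71440
Parallel ([0.71440] and U7): 1 − (1 − 0.71440)(1 − 0.85000) = 0.95716
Series ([0.96040], [0.99820], and [0.95716]): 0.96040 × 0.99820 × 0.95716 = 0.918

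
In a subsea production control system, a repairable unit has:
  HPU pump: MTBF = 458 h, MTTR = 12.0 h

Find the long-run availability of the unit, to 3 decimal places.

0.974

A(HPU pump) = MTBF/(MTBF+MTTR) = 458/(458+12.0) = 0.974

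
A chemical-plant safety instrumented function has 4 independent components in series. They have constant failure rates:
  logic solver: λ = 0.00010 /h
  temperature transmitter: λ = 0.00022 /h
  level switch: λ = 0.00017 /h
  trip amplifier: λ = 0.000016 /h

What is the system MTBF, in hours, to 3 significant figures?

Series of exponential components: λ_sys = Σ λ_i
λ_sys = 0.00010 + 0.00022 + 0.00017 + 0.000016 = 5.0600e-04 /h
MTBF = 1 / λ_sys = 1980 h

1980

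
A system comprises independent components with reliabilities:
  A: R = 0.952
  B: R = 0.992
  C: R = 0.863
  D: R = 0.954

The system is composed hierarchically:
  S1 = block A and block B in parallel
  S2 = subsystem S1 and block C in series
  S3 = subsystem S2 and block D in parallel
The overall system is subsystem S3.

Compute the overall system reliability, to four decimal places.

Parallel (A and B): 1 − (1 − 0.952000)(1 − 0.992000) = 0.999616
Series ([0.999616] and C): 0.999616 × 0.863000 = 0.862669
Parallel ([0.862669] and D): 1 − (1 − 0.862669)(1 − 0.954000) = 0.9937

0.9937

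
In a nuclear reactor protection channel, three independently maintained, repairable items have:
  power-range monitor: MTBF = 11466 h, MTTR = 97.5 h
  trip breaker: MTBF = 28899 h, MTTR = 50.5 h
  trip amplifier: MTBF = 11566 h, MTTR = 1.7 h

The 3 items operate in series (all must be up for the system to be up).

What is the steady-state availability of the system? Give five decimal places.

0.98969

A(power-range monitor) = MTBF/(MTBF+MTTR) = 11466/(11466+97.5) = 0.991568
A(trip breaker) = MTBF/(MTBF+MTTR) = 28899/(28899+50.5) = 0.998256
A(trip amplifier) = MTBF/(MTBF+MTTR) = 11566/(11566+1.7) = 0.999853
Series availability: 0.991568 × 0.998256 × 0.999853 = 0.98969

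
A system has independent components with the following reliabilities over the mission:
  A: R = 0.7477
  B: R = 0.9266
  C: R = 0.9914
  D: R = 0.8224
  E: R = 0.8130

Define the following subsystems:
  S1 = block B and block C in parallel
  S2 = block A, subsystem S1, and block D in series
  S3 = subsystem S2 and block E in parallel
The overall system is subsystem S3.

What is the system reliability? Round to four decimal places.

0.9279

Parallel (B and C): 1 − (1 − 0.926600)(1 − 0.991400) = 0.999369
Series (A, [0.999369], and D): 0.747700 × 0.999369 × 0.822400 = 0.614520
Parallel ([0.614520] and E): 1 − (1 − 0.614520)(1 − 0.813000) = 0.9279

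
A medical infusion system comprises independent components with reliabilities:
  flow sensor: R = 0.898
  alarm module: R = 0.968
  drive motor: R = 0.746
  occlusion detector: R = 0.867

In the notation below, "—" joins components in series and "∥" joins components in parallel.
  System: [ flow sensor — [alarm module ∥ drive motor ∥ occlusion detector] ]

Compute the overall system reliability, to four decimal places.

Parallel (alarm module, drive motor, and occlusion detector): 1 − (1 − 0.968000)(1 − 0.746000)(1 − 0.867000) = 0.998919
Series (flow sensor and [0.998919]): 0.898000 × 0.998919 = 0.8970

0.8970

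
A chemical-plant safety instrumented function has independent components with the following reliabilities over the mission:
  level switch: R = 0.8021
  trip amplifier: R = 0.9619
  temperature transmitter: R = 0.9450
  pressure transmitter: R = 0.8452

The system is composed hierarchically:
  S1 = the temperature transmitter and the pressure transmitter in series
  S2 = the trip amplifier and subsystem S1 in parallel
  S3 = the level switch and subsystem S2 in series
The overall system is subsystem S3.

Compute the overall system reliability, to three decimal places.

0.796

Series (temperature transmitter and pressure transmitter): 0.94500 × 0.84520 = 0.79871
Parallel (trip amplifier and [0.79871]): 1 − (1 − 0.96190)(1 − 0.79871) = 0.99233
Series (level switch and [0.99233]): 0.80210 × 0.99233 = 0.796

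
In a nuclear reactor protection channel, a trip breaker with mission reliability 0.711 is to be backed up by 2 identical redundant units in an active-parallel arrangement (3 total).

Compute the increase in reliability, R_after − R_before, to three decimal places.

0.265

R_before = 0.711
R_after = 1 − (1 − 0.711)^3 = 0.976
ΔR = 0.976 − 0.711 = 0.265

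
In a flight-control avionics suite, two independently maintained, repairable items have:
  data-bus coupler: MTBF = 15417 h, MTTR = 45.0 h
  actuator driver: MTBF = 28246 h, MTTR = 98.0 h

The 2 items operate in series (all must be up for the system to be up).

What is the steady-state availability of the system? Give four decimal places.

A(data-bus coupler) = MTBF/(MTBF+MTTR) = 15417/(15417+45.0) = 0.997090
A(actuator driver) = MTBF/(MTBF+MTTR) = 28246/(28246+98.0) = 0.996542
Series availability: 0.997090 × 0.996542 = 0.9936

0.9936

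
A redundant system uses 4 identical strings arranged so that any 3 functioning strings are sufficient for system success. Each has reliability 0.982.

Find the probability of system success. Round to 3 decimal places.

R = Σ_{i=3}^{4} C(4,i) p^i (1−p)^{4−i} with p = 0.982
C(4,3)·0.982^3·0.018^1 = 0.06818
C(4,4)·0.982^4·0.018^0 = 0.92992
Sum = 0.998

0.998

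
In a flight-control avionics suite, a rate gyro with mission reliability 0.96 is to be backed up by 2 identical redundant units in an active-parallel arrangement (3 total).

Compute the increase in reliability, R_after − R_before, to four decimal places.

0.0399

R_before = 0.96
R_after = 1 − (1 − 0.96)^3 = 0.9999
ΔR = 0.9999 − 0.96 = 0.0399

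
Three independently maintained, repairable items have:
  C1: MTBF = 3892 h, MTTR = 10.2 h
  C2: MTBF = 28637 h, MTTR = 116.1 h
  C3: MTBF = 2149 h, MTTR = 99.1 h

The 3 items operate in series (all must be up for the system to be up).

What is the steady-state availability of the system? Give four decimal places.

0.9496

A(C1) = MTBF/(MTBF+MTTR) = 3892/(3892+10.2) = 0.997386
A(C2) = MTBF/(MTBF+MTTR) = 28637/(28637+116.1) = 0.995962
A(C3) = MTBF/(MTBF+MTTR) = 2149/(2149+99.1) = 0.955918
Series availability: 0.997386 × 0.995962 × 0.955918 = 0.9496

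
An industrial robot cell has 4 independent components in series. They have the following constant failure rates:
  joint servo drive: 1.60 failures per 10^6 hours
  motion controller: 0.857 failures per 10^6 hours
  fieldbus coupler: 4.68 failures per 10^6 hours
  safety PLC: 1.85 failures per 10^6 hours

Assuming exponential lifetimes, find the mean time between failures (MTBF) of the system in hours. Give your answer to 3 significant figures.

Series of exponential components: λ_sys = Σ λ_i
λ_sys = 0.00000160 + 0.000000857 + 0.00000468 + 0.00000185 = 8.9870e-06 /h
MTBF = 1 / λ_sys = 111000 h

111000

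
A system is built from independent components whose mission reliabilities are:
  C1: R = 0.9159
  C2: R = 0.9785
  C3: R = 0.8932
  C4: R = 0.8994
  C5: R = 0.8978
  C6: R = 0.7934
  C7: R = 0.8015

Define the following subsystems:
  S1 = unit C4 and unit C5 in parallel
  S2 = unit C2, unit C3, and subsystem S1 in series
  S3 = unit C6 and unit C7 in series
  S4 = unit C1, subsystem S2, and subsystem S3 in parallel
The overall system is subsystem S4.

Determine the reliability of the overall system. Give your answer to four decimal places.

0.9959

Parallel (C4 and C5): 1 − (1 − 0.899400)(1 − 0.897800) = 0.989719
Series (C2, C3, and [0.989719]): 0.978500 × 0.893200 × 0.989719 = 0.865011
Series (C6 and C7): 0.793400 × 0.801500 = 0.635910
Parallel (C1, [0.865011], and [0.635910]): 1 − (1 − 0.915900)(1 − 0.865011)(1 − 0.635910) = 0.9959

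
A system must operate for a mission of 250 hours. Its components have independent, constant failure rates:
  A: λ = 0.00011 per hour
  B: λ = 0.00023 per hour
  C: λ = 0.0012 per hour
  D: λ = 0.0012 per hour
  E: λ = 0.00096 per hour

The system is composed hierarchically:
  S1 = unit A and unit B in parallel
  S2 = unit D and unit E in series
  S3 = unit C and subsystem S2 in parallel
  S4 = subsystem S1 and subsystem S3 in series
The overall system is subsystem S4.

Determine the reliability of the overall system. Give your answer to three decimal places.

R(A) = exp(−0.00011 × 250) = 0.97287
R(B) = exp(−0.00023 × 250) = 0.94412
R(C) = exp(−0.0012 × 250) = 0.74082
R(D) = exp(−0.0012 × 250) = 0.74082
R(E) = exp(−0.00096 × 250) = 0.78663
Parallel (A and B): 1 − (1 − 0.97287)(1 − 0.94412) = 0.99848
Series (D and E): 0.74082 × 0.78663 = 0.58275
Parallel (C and [0.58275]): 1 − (1 − 0.74082)(1 − 0.58275) = 0.89186
Series ([0.99848] and [0.89186]): 0.99848 × 0.89186 = 0.891

0.891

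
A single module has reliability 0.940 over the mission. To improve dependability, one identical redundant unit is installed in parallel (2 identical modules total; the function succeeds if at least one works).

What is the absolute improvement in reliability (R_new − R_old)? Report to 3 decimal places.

0.056

R_before = 0.940
R_after = 1 − (1 − 0.940)^2 = 0.996
ΔR = 0.996 − 0.940 = 0.056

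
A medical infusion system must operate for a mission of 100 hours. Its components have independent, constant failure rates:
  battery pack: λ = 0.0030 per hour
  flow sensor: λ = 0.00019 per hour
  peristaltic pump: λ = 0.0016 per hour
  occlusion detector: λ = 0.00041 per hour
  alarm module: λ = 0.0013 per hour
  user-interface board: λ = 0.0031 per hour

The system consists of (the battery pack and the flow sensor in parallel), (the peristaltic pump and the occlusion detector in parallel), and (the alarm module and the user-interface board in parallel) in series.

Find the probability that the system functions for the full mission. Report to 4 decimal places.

0.9571

R(battery pack) = exp(−0.0030 × 100) = 0.740818
R(flow sensor) = exp(−0.00019 × 100) = 0.981179
R(peristaltic pump) = exp(−0.0016 × 100) = 0.852144
R(occlusion detector) = exp(−0.00041 × 100) = 0.959829
R(alarm module) = exp(−0.0013 × 100) = 0.878095
R(user-interface board) = exp(−0.0031 × 100) = 0.733447
Parallel (battery pack and flow sensor): 1 − (1 − 0.740818)(1 − 0.981179) = 0.995122
Parallel (peristaltic pump and occlusion detector): 1 − (1 − 0.852144)(1 − 0.959829) = 0.994060
Parallel (alarm module and user-interface board): 1 − (1 − 0.878095)(1 − 0.733447) = 0.967506
Series ([0.995122], [0.994060], and [0.967506]): 0.995122 × 0.994060 × 0.967506 = 0.9571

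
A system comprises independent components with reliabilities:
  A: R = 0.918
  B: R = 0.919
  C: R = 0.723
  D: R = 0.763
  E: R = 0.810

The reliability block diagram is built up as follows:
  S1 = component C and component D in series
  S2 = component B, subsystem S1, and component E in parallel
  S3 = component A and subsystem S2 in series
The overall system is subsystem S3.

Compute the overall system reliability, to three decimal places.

Series (C and D): 0.72300 × 0.76300 = 0.55165
Parallel (B, [0.55165], and E): 1 − (1 − 0.91900)(1 − 0.55165)(1 − 0.81000) = 0.99310
Series (A and [0.99310]): 0.91800 × 0.99310 = 0.912

0.912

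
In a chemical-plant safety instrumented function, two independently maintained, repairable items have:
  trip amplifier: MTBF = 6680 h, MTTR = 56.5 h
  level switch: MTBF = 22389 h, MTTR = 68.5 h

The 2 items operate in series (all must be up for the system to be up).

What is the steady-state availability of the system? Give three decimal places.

0.989

A(trip amplifier) = MTBF/(MTBF+MTTR) = 6680/(6680+56.5) = 0.991613
A(level switch) = MTBF/(MTBF+MTTR) = 22389/(22389+68.5) = 0.996950
Series availability: 0.991613 × 0.996950 = 0.989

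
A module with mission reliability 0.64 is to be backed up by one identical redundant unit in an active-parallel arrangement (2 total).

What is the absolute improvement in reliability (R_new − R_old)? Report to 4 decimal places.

R_before = 0.64
R_after = 1 − (1 − 0.64)^2 = 0.8704
ΔR = 0.8704 − 0.64 = 0.2304

0.2304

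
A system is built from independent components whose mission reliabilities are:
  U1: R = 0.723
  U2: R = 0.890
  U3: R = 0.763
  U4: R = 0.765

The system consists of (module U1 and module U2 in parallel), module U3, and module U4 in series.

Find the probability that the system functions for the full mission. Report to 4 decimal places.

Parallel (U1 and U2): 1 − (1 − 0.723000)(1 − 0.890000) = 0.969530
Series ([0.969530], U3, and U4): 0.969530 × 0.763000 × 0.765000 = 0.5659

0.5659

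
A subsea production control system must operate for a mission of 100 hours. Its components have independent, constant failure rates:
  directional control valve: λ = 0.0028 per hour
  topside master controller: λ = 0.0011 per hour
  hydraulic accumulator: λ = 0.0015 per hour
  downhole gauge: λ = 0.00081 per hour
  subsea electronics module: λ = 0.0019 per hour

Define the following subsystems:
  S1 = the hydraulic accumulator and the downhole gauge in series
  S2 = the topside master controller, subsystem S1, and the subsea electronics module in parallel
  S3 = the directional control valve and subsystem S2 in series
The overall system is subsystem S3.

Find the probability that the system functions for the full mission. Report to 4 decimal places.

0.7530

R(directional control valve) = exp(−0.0028 × 100) = 0.755784
R(topside master controller) = exp(−0.0011 × 100) = 0.895834
R(hydraulic accumulator) = exp(−0.0015 × 100) = 0.860708
R(downhole gauge) = exp(−0.00081 × 100) = 0.922194
R(subsea electronics module) = exp(−0.0019 × 100) = 0.826959
Series (hydraulic accumulator and downhole gauge): 0.860708 × 0.922194 = 0.793740
Parallel (topside master controller, [0.793740], and subsea electronics module): 1 − (1 − 0.895834)(1 − 0.793740)(1 − 0.826959) = 0.996282
Series (directional control valve and [0.996282]): 0.755784 × 0.996282 = 0.7530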